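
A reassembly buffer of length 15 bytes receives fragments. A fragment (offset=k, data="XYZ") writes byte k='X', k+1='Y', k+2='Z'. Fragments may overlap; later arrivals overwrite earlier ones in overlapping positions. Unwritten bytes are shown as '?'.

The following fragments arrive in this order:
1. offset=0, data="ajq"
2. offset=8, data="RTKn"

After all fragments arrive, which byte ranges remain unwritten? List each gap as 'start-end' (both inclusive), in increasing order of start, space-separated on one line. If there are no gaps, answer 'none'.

Fragment 1: offset=0 len=3
Fragment 2: offset=8 len=4
Gaps: 3-7 12-14

Answer: 3-7 12-14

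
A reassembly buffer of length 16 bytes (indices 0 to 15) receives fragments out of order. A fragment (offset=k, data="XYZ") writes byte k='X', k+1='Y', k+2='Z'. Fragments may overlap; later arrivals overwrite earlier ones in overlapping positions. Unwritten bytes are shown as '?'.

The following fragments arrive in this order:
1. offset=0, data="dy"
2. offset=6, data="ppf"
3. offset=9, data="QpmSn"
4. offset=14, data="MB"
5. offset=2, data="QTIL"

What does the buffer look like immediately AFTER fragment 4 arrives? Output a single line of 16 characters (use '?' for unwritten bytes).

Fragment 1: offset=0 data="dy" -> buffer=dy??????????????
Fragment 2: offset=6 data="ppf" -> buffer=dy????ppf???????
Fragment 3: offset=9 data="QpmSn" -> buffer=dy????ppfQpmSn??
Fragment 4: offset=14 data="MB" -> buffer=dy????ppfQpmSnMB

Answer: dy????ppfQpmSnMB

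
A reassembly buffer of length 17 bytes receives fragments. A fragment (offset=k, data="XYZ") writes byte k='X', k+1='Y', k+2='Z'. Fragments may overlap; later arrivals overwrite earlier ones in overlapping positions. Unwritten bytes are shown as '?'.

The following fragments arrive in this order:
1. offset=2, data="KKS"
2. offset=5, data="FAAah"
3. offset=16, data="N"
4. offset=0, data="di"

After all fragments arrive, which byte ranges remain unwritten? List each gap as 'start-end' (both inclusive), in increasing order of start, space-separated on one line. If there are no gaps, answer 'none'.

Answer: 10-15

Derivation:
Fragment 1: offset=2 len=3
Fragment 2: offset=5 len=5
Fragment 3: offset=16 len=1
Fragment 4: offset=0 len=2
Gaps: 10-15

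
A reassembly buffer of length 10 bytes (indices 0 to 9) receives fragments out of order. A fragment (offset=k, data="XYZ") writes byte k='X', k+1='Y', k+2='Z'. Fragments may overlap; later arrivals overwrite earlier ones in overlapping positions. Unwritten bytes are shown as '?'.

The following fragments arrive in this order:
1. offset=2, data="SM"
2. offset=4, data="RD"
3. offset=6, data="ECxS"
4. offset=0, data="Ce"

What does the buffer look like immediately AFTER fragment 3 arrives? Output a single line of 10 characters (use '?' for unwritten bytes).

Answer: ??SMRDECxS

Derivation:
Fragment 1: offset=2 data="SM" -> buffer=??SM??????
Fragment 2: offset=4 data="RD" -> buffer=??SMRD????
Fragment 3: offset=6 data="ECxS" -> buffer=??SMRDECxS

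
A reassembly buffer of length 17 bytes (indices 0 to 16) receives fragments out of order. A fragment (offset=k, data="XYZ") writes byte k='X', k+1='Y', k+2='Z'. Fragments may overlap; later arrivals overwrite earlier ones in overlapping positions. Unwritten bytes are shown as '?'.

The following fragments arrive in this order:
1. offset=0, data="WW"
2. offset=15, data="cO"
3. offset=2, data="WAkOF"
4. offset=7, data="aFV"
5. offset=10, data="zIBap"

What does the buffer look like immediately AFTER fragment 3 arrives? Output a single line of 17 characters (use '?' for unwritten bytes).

Fragment 1: offset=0 data="WW" -> buffer=WW???????????????
Fragment 2: offset=15 data="cO" -> buffer=WW?????????????cO
Fragment 3: offset=2 data="WAkOF" -> buffer=WWWAkOF????????cO

Answer: WWWAkOF????????cO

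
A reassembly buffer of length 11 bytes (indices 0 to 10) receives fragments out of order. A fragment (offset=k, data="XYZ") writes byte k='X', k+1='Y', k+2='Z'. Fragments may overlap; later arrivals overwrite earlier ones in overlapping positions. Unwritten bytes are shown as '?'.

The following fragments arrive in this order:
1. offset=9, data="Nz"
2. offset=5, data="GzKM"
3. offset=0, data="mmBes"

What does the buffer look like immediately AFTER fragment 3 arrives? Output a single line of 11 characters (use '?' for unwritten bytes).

Answer: mmBesGzKMNz

Derivation:
Fragment 1: offset=9 data="Nz" -> buffer=?????????Nz
Fragment 2: offset=5 data="GzKM" -> buffer=?????GzKMNz
Fragment 3: offset=0 data="mmBes" -> buffer=mmBesGzKMNz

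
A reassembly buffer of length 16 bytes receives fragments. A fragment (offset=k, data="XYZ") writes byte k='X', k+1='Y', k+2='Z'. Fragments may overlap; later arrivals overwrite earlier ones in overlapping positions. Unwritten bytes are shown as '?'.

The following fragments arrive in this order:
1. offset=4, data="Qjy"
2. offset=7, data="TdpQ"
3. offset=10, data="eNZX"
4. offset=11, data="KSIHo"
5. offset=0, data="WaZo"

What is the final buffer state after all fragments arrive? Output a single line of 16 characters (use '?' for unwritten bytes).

Fragment 1: offset=4 data="Qjy" -> buffer=????Qjy?????????
Fragment 2: offset=7 data="TdpQ" -> buffer=????QjyTdpQ?????
Fragment 3: offset=10 data="eNZX" -> buffer=????QjyTdpeNZX??
Fragment 4: offset=11 data="KSIHo" -> buffer=????QjyTdpeKSIHo
Fragment 5: offset=0 data="WaZo" -> buffer=WaZoQjyTdpeKSIHo

Answer: WaZoQjyTdpeKSIHo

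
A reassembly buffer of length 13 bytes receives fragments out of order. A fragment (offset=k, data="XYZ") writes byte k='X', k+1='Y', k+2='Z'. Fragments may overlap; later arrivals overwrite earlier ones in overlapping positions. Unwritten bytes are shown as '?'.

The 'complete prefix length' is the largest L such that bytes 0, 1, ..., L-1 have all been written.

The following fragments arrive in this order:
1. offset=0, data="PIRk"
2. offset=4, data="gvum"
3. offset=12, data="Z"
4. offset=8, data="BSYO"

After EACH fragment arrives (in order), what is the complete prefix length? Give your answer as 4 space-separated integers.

Answer: 4 8 8 13

Derivation:
Fragment 1: offset=0 data="PIRk" -> buffer=PIRk????????? -> prefix_len=4
Fragment 2: offset=4 data="gvum" -> buffer=PIRkgvum????? -> prefix_len=8
Fragment 3: offset=12 data="Z" -> buffer=PIRkgvum????Z -> prefix_len=8
Fragment 4: offset=8 data="BSYO" -> buffer=PIRkgvumBSYOZ -> prefix_len=13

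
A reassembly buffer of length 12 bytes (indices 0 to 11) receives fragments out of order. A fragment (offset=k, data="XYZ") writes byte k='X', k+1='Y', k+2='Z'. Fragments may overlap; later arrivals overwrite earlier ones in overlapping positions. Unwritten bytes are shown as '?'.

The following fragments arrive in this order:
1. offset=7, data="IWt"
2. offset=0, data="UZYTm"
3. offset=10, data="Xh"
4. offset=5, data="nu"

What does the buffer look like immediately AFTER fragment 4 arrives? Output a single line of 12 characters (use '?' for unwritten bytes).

Fragment 1: offset=7 data="IWt" -> buffer=???????IWt??
Fragment 2: offset=0 data="UZYTm" -> buffer=UZYTm??IWt??
Fragment 3: offset=10 data="Xh" -> buffer=UZYTm??IWtXh
Fragment 4: offset=5 data="nu" -> buffer=UZYTmnuIWtXh

Answer: UZYTmnuIWtXh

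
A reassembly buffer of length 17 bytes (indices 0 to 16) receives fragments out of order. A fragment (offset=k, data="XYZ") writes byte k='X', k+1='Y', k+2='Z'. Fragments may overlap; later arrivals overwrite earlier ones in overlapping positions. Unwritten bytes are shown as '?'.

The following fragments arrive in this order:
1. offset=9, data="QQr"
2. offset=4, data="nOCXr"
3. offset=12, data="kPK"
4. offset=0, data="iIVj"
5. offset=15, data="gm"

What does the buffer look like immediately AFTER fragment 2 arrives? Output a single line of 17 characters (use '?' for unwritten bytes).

Fragment 1: offset=9 data="QQr" -> buffer=?????????QQr?????
Fragment 2: offset=4 data="nOCXr" -> buffer=????nOCXrQQr?????

Answer: ????nOCXrQQr?????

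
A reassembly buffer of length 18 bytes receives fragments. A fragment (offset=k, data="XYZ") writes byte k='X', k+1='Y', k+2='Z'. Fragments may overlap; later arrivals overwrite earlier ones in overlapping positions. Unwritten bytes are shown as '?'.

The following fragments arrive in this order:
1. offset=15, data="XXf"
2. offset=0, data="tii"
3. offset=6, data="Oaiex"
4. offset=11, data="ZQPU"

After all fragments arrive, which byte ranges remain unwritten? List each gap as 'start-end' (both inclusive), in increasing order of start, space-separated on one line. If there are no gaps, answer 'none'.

Answer: 3-5

Derivation:
Fragment 1: offset=15 len=3
Fragment 2: offset=0 len=3
Fragment 3: offset=6 len=5
Fragment 4: offset=11 len=4
Gaps: 3-5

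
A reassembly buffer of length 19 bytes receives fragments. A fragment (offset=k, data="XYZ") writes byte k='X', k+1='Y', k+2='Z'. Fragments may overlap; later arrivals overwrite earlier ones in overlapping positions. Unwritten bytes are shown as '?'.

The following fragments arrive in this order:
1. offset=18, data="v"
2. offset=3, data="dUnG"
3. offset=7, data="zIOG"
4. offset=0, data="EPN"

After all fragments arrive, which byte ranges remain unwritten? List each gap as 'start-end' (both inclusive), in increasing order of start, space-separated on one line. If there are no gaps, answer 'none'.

Fragment 1: offset=18 len=1
Fragment 2: offset=3 len=4
Fragment 3: offset=7 len=4
Fragment 4: offset=0 len=3
Gaps: 11-17

Answer: 11-17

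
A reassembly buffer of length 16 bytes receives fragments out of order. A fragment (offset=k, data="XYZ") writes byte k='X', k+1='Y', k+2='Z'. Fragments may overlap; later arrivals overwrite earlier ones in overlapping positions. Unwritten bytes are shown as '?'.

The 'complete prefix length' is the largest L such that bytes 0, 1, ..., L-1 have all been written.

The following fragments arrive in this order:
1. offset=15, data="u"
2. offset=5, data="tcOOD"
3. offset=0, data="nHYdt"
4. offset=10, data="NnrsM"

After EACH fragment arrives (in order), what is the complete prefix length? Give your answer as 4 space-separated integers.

Answer: 0 0 10 16

Derivation:
Fragment 1: offset=15 data="u" -> buffer=???????????????u -> prefix_len=0
Fragment 2: offset=5 data="tcOOD" -> buffer=?????tcOOD?????u -> prefix_len=0
Fragment 3: offset=0 data="nHYdt" -> buffer=nHYdttcOOD?????u -> prefix_len=10
Fragment 4: offset=10 data="NnrsM" -> buffer=nHYdttcOODNnrsMu -> prefix_len=16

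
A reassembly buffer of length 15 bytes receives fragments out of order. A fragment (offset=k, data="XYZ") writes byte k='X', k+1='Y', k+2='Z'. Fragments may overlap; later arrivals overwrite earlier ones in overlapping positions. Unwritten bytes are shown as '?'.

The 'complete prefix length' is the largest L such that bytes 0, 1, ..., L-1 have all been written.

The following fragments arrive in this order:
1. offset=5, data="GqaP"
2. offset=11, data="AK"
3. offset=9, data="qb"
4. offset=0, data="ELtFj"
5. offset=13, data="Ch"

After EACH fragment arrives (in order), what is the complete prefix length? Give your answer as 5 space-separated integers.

Fragment 1: offset=5 data="GqaP" -> buffer=?????GqaP?????? -> prefix_len=0
Fragment 2: offset=11 data="AK" -> buffer=?????GqaP??AK?? -> prefix_len=0
Fragment 3: offset=9 data="qb" -> buffer=?????GqaPqbAK?? -> prefix_len=0
Fragment 4: offset=0 data="ELtFj" -> buffer=ELtFjGqaPqbAK?? -> prefix_len=13
Fragment 5: offset=13 data="Ch" -> buffer=ELtFjGqaPqbAKCh -> prefix_len=15

Answer: 0 0 0 13 15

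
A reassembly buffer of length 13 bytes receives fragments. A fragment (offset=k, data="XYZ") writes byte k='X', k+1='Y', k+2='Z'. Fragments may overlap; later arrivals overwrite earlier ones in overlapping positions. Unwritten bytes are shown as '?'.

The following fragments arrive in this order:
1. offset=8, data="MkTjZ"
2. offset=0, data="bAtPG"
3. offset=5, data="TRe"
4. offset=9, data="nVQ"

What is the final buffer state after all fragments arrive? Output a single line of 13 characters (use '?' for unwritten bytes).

Answer: bAtPGTReMnVQZ

Derivation:
Fragment 1: offset=8 data="MkTjZ" -> buffer=????????MkTjZ
Fragment 2: offset=0 data="bAtPG" -> buffer=bAtPG???MkTjZ
Fragment 3: offset=5 data="TRe" -> buffer=bAtPGTReMkTjZ
Fragment 4: offset=9 data="nVQ" -> buffer=bAtPGTReMnVQZ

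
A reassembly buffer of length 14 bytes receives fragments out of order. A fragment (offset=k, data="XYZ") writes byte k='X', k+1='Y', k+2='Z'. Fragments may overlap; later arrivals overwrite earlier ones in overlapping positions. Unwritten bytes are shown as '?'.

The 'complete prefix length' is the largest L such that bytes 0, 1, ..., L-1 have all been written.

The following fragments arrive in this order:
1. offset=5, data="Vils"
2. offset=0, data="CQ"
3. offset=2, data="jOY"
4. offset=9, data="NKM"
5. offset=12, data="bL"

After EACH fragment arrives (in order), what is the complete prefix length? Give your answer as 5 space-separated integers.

Answer: 0 2 9 12 14

Derivation:
Fragment 1: offset=5 data="Vils" -> buffer=?????Vils????? -> prefix_len=0
Fragment 2: offset=0 data="CQ" -> buffer=CQ???Vils????? -> prefix_len=2
Fragment 3: offset=2 data="jOY" -> buffer=CQjOYVils????? -> prefix_len=9
Fragment 4: offset=9 data="NKM" -> buffer=CQjOYVilsNKM?? -> prefix_len=12
Fragment 5: offset=12 data="bL" -> buffer=CQjOYVilsNKMbL -> prefix_len=14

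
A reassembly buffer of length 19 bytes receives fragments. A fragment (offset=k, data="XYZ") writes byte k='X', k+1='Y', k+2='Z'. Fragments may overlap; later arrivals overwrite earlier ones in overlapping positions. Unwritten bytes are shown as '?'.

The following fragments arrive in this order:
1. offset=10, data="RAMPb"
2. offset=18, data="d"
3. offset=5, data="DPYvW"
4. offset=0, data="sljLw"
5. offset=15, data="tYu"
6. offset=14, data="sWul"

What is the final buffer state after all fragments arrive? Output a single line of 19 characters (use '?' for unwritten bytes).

Answer: sljLwDPYvWRAMPsWuld

Derivation:
Fragment 1: offset=10 data="RAMPb" -> buffer=??????????RAMPb????
Fragment 2: offset=18 data="d" -> buffer=??????????RAMPb???d
Fragment 3: offset=5 data="DPYvW" -> buffer=?????DPYvWRAMPb???d
Fragment 4: offset=0 data="sljLw" -> buffer=sljLwDPYvWRAMPb???d
Fragment 5: offset=15 data="tYu" -> buffer=sljLwDPYvWRAMPbtYud
Fragment 6: offset=14 data="sWul" -> buffer=sljLwDPYvWRAMPsWuld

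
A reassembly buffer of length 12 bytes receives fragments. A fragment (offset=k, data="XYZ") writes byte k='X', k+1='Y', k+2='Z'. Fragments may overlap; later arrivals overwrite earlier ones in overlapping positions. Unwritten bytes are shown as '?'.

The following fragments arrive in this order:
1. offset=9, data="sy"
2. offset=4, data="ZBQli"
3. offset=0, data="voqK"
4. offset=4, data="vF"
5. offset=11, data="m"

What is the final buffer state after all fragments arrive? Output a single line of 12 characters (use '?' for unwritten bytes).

Fragment 1: offset=9 data="sy" -> buffer=?????????sy?
Fragment 2: offset=4 data="ZBQli" -> buffer=????ZBQlisy?
Fragment 3: offset=0 data="voqK" -> buffer=voqKZBQlisy?
Fragment 4: offset=4 data="vF" -> buffer=voqKvFQlisy?
Fragment 5: offset=11 data="m" -> buffer=voqKvFQlisym

Answer: voqKvFQlisym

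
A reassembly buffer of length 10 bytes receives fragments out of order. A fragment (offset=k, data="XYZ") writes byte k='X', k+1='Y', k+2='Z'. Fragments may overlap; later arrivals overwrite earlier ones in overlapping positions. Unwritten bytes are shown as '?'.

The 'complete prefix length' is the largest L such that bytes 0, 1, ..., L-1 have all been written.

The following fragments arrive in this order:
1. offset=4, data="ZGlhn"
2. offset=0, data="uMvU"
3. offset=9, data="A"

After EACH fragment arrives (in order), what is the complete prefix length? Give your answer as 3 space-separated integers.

Answer: 0 9 10

Derivation:
Fragment 1: offset=4 data="ZGlhn" -> buffer=????ZGlhn? -> prefix_len=0
Fragment 2: offset=0 data="uMvU" -> buffer=uMvUZGlhn? -> prefix_len=9
Fragment 3: offset=9 data="A" -> buffer=uMvUZGlhnA -> prefix_len=10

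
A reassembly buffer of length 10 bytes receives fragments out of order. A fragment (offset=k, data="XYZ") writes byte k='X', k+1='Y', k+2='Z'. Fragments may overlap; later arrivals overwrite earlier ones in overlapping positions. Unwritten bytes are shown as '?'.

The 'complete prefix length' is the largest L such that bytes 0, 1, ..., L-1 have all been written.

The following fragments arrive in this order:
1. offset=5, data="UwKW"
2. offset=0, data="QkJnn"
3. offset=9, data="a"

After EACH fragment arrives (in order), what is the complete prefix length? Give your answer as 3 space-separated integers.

Answer: 0 9 10

Derivation:
Fragment 1: offset=5 data="UwKW" -> buffer=?????UwKW? -> prefix_len=0
Fragment 2: offset=0 data="QkJnn" -> buffer=QkJnnUwKW? -> prefix_len=9
Fragment 3: offset=9 data="a" -> buffer=QkJnnUwKWa -> prefix_len=10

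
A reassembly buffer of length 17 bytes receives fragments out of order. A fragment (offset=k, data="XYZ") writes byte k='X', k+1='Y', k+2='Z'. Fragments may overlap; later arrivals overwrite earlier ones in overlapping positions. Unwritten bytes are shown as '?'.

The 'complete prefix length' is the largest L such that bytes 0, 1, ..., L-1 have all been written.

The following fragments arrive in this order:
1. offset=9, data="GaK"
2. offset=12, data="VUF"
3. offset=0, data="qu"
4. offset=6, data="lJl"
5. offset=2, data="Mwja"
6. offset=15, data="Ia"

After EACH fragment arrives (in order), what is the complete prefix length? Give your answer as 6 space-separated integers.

Fragment 1: offset=9 data="GaK" -> buffer=?????????GaK????? -> prefix_len=0
Fragment 2: offset=12 data="VUF" -> buffer=?????????GaKVUF?? -> prefix_len=0
Fragment 3: offset=0 data="qu" -> buffer=qu???????GaKVUF?? -> prefix_len=2
Fragment 4: offset=6 data="lJl" -> buffer=qu????lJlGaKVUF?? -> prefix_len=2
Fragment 5: offset=2 data="Mwja" -> buffer=quMwjalJlGaKVUF?? -> prefix_len=15
Fragment 6: offset=15 data="Ia" -> buffer=quMwjalJlGaKVUFIa -> prefix_len=17

Answer: 0 0 2 2 15 17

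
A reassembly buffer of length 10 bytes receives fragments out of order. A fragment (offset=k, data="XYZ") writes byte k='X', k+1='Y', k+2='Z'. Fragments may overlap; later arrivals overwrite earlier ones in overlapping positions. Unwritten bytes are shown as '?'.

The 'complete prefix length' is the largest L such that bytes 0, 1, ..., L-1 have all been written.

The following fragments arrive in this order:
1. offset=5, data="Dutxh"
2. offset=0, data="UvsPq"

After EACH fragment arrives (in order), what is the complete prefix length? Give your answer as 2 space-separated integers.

Answer: 0 10

Derivation:
Fragment 1: offset=5 data="Dutxh" -> buffer=?????Dutxh -> prefix_len=0
Fragment 2: offset=0 data="UvsPq" -> buffer=UvsPqDutxh -> prefix_len=10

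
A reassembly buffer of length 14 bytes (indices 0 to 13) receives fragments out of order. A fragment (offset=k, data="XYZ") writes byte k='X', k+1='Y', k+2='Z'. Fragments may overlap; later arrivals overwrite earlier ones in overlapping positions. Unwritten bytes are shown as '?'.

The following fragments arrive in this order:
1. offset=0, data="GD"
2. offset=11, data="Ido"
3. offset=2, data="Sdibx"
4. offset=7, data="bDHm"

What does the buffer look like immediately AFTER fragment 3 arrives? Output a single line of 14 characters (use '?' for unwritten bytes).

Answer: GDSdibx????Ido

Derivation:
Fragment 1: offset=0 data="GD" -> buffer=GD????????????
Fragment 2: offset=11 data="Ido" -> buffer=GD?????????Ido
Fragment 3: offset=2 data="Sdibx" -> buffer=GDSdibx????Ido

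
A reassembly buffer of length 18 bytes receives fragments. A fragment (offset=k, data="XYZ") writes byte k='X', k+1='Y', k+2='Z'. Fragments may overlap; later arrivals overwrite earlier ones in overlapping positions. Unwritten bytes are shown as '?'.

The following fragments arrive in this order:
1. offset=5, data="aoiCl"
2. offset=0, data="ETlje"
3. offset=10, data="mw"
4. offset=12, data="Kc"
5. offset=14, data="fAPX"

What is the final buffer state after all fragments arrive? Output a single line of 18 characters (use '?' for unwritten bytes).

Answer: ETljeaoiClmwKcfAPX

Derivation:
Fragment 1: offset=5 data="aoiCl" -> buffer=?????aoiCl????????
Fragment 2: offset=0 data="ETlje" -> buffer=ETljeaoiCl????????
Fragment 3: offset=10 data="mw" -> buffer=ETljeaoiClmw??????
Fragment 4: offset=12 data="Kc" -> buffer=ETljeaoiClmwKc????
Fragment 5: offset=14 data="fAPX" -> buffer=ETljeaoiClmwKcfAPX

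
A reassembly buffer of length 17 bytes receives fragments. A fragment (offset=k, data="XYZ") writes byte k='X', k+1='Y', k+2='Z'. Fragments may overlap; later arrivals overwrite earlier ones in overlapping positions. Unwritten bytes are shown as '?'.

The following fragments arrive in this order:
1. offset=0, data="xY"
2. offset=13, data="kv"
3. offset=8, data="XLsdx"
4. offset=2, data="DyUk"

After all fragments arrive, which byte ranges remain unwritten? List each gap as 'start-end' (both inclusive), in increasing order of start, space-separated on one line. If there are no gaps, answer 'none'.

Answer: 6-7 15-16

Derivation:
Fragment 1: offset=0 len=2
Fragment 2: offset=13 len=2
Fragment 3: offset=8 len=5
Fragment 4: offset=2 len=4
Gaps: 6-7 15-16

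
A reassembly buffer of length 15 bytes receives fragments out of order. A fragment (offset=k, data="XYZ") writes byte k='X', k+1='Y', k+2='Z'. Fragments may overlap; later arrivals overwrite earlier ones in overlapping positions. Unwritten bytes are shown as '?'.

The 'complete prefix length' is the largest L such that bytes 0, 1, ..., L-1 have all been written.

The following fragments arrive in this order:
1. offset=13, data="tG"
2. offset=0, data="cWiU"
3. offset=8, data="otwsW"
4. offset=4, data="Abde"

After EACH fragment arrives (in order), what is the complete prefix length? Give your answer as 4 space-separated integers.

Fragment 1: offset=13 data="tG" -> buffer=?????????????tG -> prefix_len=0
Fragment 2: offset=0 data="cWiU" -> buffer=cWiU?????????tG -> prefix_len=4
Fragment 3: offset=8 data="otwsW" -> buffer=cWiU????otwsWtG -> prefix_len=4
Fragment 4: offset=4 data="Abde" -> buffer=cWiUAbdeotwsWtG -> prefix_len=15

Answer: 0 4 4 15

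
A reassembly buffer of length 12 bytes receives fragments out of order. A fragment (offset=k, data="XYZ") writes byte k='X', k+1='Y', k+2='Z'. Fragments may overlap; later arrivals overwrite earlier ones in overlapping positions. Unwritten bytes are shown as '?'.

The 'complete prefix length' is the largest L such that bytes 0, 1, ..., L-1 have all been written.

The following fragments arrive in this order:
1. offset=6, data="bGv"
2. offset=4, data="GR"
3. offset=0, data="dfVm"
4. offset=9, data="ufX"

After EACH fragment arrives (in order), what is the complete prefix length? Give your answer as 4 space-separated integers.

Fragment 1: offset=6 data="bGv" -> buffer=??????bGv??? -> prefix_len=0
Fragment 2: offset=4 data="GR" -> buffer=????GRbGv??? -> prefix_len=0
Fragment 3: offset=0 data="dfVm" -> buffer=dfVmGRbGv??? -> prefix_len=9
Fragment 4: offset=9 data="ufX" -> buffer=dfVmGRbGvufX -> prefix_len=12

Answer: 0 0 9 12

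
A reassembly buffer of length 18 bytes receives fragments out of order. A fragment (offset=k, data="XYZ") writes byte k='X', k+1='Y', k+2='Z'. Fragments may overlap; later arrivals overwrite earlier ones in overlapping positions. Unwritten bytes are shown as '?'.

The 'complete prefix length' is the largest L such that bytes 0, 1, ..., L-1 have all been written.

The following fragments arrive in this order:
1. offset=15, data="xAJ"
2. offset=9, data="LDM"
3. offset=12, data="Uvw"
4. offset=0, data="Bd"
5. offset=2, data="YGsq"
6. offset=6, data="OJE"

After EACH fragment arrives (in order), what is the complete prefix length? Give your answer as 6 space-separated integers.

Fragment 1: offset=15 data="xAJ" -> buffer=???????????????xAJ -> prefix_len=0
Fragment 2: offset=9 data="LDM" -> buffer=?????????LDM???xAJ -> prefix_len=0
Fragment 3: offset=12 data="Uvw" -> buffer=?????????LDMUvwxAJ -> prefix_len=0
Fragment 4: offset=0 data="Bd" -> buffer=Bd???????LDMUvwxAJ -> prefix_len=2
Fragment 5: offset=2 data="YGsq" -> buffer=BdYGsq???LDMUvwxAJ -> prefix_len=6
Fragment 6: offset=6 data="OJE" -> buffer=BdYGsqOJELDMUvwxAJ -> prefix_len=18

Answer: 0 0 0 2 6 18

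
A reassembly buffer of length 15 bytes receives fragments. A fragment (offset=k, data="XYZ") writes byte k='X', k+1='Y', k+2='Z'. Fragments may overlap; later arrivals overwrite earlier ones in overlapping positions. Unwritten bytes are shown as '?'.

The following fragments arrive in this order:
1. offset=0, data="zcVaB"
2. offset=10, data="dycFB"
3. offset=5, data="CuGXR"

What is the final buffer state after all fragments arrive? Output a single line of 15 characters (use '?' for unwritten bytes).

Fragment 1: offset=0 data="zcVaB" -> buffer=zcVaB??????????
Fragment 2: offset=10 data="dycFB" -> buffer=zcVaB?????dycFB
Fragment 3: offset=5 data="CuGXR" -> buffer=zcVaBCuGXRdycFB

Answer: zcVaBCuGXRdycFB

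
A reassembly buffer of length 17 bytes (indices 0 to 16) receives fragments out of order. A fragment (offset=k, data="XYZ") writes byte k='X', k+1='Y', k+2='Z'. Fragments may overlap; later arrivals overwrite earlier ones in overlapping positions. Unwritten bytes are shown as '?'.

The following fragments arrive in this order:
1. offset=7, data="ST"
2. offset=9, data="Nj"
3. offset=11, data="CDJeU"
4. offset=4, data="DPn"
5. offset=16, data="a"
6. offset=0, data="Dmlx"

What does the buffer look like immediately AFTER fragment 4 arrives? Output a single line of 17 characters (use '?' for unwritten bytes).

Answer: ????DPnSTNjCDJeU?

Derivation:
Fragment 1: offset=7 data="ST" -> buffer=???????ST????????
Fragment 2: offset=9 data="Nj" -> buffer=???????STNj??????
Fragment 3: offset=11 data="CDJeU" -> buffer=???????STNjCDJeU?
Fragment 4: offset=4 data="DPn" -> buffer=????DPnSTNjCDJeU?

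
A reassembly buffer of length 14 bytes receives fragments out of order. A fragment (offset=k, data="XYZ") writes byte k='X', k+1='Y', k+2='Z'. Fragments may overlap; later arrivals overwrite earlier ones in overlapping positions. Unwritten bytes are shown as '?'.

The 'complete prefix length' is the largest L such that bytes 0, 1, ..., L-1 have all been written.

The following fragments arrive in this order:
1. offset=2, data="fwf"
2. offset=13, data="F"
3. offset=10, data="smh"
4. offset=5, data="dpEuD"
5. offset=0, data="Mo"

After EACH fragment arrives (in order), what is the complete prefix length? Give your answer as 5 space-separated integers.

Answer: 0 0 0 0 14

Derivation:
Fragment 1: offset=2 data="fwf" -> buffer=??fwf????????? -> prefix_len=0
Fragment 2: offset=13 data="F" -> buffer=??fwf????????F -> prefix_len=0
Fragment 3: offset=10 data="smh" -> buffer=??fwf?????smhF -> prefix_len=0
Fragment 4: offset=5 data="dpEuD" -> buffer=??fwfdpEuDsmhF -> prefix_len=0
Fragment 5: offset=0 data="Mo" -> buffer=MofwfdpEuDsmhF -> prefix_len=14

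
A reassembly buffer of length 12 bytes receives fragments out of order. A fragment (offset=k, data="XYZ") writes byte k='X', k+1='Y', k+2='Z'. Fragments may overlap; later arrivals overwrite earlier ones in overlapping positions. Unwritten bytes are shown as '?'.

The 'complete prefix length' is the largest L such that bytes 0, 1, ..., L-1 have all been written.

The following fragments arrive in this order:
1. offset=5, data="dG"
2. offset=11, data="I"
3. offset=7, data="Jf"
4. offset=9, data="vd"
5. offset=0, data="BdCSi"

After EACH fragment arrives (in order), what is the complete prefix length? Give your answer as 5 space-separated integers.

Fragment 1: offset=5 data="dG" -> buffer=?????dG????? -> prefix_len=0
Fragment 2: offset=11 data="I" -> buffer=?????dG????I -> prefix_len=0
Fragment 3: offset=7 data="Jf" -> buffer=?????dGJf??I -> prefix_len=0
Fragment 4: offset=9 data="vd" -> buffer=?????dGJfvdI -> prefix_len=0
Fragment 5: offset=0 data="BdCSi" -> buffer=BdCSidGJfvdI -> prefix_len=12

Answer: 0 0 0 0 12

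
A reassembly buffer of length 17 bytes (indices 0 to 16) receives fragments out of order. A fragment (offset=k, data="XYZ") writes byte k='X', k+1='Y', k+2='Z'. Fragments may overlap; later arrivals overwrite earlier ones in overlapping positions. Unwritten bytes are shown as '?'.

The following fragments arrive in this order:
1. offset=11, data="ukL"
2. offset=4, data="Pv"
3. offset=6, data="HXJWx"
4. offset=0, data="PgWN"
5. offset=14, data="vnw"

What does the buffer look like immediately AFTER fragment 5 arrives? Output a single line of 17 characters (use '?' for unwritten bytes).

Answer: PgWNPvHXJWxukLvnw

Derivation:
Fragment 1: offset=11 data="ukL" -> buffer=???????????ukL???
Fragment 2: offset=4 data="Pv" -> buffer=????Pv?????ukL???
Fragment 3: offset=6 data="HXJWx" -> buffer=????PvHXJWxukL???
Fragment 4: offset=0 data="PgWN" -> buffer=PgWNPvHXJWxukL???
Fragment 5: offset=14 data="vnw" -> buffer=PgWNPvHXJWxukLvnw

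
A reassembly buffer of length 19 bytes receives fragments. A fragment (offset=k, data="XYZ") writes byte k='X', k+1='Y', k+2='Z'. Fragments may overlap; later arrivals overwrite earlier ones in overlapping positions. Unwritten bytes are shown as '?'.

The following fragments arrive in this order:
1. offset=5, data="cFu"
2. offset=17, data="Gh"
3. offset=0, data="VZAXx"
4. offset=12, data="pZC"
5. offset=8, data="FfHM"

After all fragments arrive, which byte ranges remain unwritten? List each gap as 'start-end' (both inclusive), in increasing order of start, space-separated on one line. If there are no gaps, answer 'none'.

Fragment 1: offset=5 len=3
Fragment 2: offset=17 len=2
Fragment 3: offset=0 len=5
Fragment 4: offset=12 len=3
Fragment 5: offset=8 len=4
Gaps: 15-16

Answer: 15-16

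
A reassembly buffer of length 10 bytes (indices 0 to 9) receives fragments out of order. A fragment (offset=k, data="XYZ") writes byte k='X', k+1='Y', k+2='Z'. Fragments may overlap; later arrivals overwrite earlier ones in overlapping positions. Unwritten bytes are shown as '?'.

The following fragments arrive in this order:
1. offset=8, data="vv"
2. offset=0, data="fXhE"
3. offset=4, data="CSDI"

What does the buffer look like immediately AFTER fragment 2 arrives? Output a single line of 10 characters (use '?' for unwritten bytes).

Fragment 1: offset=8 data="vv" -> buffer=????????vv
Fragment 2: offset=0 data="fXhE" -> buffer=fXhE????vv

Answer: fXhE????vv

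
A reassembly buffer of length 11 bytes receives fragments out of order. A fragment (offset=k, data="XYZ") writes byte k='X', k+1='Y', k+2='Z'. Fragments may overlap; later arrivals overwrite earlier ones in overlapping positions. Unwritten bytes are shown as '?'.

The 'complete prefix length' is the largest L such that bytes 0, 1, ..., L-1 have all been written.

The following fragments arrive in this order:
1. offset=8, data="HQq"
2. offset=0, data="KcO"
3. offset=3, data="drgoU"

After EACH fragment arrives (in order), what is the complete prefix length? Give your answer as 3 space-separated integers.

Answer: 0 3 11

Derivation:
Fragment 1: offset=8 data="HQq" -> buffer=????????HQq -> prefix_len=0
Fragment 2: offset=0 data="KcO" -> buffer=KcO?????HQq -> prefix_len=3
Fragment 3: offset=3 data="drgoU" -> buffer=KcOdrgoUHQq -> prefix_len=11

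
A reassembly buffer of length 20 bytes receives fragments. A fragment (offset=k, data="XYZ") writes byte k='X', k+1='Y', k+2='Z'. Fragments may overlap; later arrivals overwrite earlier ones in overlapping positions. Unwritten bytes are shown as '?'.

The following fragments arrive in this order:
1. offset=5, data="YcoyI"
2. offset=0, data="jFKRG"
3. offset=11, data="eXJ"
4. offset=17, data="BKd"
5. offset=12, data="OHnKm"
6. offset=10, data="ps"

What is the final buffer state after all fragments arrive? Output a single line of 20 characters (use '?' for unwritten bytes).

Fragment 1: offset=5 data="YcoyI" -> buffer=?????YcoyI??????????
Fragment 2: offset=0 data="jFKRG" -> buffer=jFKRGYcoyI??????????
Fragment 3: offset=11 data="eXJ" -> buffer=jFKRGYcoyI?eXJ??????
Fragment 4: offset=17 data="BKd" -> buffer=jFKRGYcoyI?eXJ???BKd
Fragment 5: offset=12 data="OHnKm" -> buffer=jFKRGYcoyI?eOHnKmBKd
Fragment 6: offset=10 data="ps" -> buffer=jFKRGYcoyIpsOHnKmBKd

Answer: jFKRGYcoyIpsOHnKmBKd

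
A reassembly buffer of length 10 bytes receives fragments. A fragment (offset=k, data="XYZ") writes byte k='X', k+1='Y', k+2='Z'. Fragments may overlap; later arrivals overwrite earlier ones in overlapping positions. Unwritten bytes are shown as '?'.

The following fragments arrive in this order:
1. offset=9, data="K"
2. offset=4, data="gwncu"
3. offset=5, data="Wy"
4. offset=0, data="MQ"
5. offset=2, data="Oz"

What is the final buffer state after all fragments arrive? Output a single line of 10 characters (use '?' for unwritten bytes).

Answer: MQOzgWycuK

Derivation:
Fragment 1: offset=9 data="K" -> buffer=?????????K
Fragment 2: offset=4 data="gwncu" -> buffer=????gwncuK
Fragment 3: offset=5 data="Wy" -> buffer=????gWycuK
Fragment 4: offset=0 data="MQ" -> buffer=MQ??gWycuK
Fragment 5: offset=2 data="Oz" -> buffer=MQOzgWycuK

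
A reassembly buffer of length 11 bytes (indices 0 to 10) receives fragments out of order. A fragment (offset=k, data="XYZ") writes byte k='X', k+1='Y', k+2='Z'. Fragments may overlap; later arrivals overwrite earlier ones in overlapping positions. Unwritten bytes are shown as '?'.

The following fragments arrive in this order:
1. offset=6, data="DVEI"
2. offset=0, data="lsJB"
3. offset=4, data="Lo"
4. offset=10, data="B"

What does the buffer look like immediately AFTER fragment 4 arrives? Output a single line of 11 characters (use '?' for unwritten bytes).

Answer: lsJBLoDVEIB

Derivation:
Fragment 1: offset=6 data="DVEI" -> buffer=??????DVEI?
Fragment 2: offset=0 data="lsJB" -> buffer=lsJB??DVEI?
Fragment 3: offset=4 data="Lo" -> buffer=lsJBLoDVEI?
Fragment 4: offset=10 data="B" -> buffer=lsJBLoDVEIB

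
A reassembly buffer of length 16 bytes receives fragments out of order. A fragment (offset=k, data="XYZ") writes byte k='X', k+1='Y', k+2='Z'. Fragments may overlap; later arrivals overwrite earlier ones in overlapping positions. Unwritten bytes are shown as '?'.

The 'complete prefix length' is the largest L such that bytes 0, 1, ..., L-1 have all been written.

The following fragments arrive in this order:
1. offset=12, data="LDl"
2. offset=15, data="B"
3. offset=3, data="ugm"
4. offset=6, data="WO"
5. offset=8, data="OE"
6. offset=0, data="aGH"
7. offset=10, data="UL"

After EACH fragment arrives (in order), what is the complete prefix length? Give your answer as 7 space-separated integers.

Answer: 0 0 0 0 0 10 16

Derivation:
Fragment 1: offset=12 data="LDl" -> buffer=????????????LDl? -> prefix_len=0
Fragment 2: offset=15 data="B" -> buffer=????????????LDlB -> prefix_len=0
Fragment 3: offset=3 data="ugm" -> buffer=???ugm??????LDlB -> prefix_len=0
Fragment 4: offset=6 data="WO" -> buffer=???ugmWO????LDlB -> prefix_len=0
Fragment 5: offset=8 data="OE" -> buffer=???ugmWOOE??LDlB -> prefix_len=0
Fragment 6: offset=0 data="aGH" -> buffer=aGHugmWOOE??LDlB -> prefix_len=10
Fragment 7: offset=10 data="UL" -> buffer=aGHugmWOOEULLDlB -> prefix_len=16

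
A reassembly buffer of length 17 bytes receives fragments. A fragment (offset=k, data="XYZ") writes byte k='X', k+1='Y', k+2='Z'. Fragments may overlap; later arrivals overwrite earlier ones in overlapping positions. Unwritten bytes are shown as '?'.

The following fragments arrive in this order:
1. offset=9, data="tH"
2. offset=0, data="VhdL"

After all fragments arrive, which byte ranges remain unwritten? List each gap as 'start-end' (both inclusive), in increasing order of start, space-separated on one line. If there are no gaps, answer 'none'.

Answer: 4-8 11-16

Derivation:
Fragment 1: offset=9 len=2
Fragment 2: offset=0 len=4
Gaps: 4-8 11-16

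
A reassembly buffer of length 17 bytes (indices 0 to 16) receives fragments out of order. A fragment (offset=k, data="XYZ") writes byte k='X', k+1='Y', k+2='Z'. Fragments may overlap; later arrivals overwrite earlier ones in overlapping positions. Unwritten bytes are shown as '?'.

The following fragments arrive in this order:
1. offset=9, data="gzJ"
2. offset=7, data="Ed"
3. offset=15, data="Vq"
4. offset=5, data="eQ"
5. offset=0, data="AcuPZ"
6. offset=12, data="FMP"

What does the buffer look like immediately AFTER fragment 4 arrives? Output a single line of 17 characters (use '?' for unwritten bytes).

Fragment 1: offset=9 data="gzJ" -> buffer=?????????gzJ?????
Fragment 2: offset=7 data="Ed" -> buffer=???????EdgzJ?????
Fragment 3: offset=15 data="Vq" -> buffer=???????EdgzJ???Vq
Fragment 4: offset=5 data="eQ" -> buffer=?????eQEdgzJ???Vq

Answer: ?????eQEdgzJ???Vq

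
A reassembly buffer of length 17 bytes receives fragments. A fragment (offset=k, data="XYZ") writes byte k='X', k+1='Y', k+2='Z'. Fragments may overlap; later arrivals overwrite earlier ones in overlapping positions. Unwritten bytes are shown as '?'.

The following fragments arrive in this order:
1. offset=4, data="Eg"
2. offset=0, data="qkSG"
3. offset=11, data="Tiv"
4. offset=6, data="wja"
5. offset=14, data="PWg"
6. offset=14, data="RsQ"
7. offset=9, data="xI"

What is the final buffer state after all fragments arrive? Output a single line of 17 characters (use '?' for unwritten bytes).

Answer: qkSGEgwjaxITivRsQ

Derivation:
Fragment 1: offset=4 data="Eg" -> buffer=????Eg???????????
Fragment 2: offset=0 data="qkSG" -> buffer=qkSGEg???????????
Fragment 3: offset=11 data="Tiv" -> buffer=qkSGEg?????Tiv???
Fragment 4: offset=6 data="wja" -> buffer=qkSGEgwja??Tiv???
Fragment 5: offset=14 data="PWg" -> buffer=qkSGEgwja??TivPWg
Fragment 6: offset=14 data="RsQ" -> buffer=qkSGEgwja??TivRsQ
Fragment 7: offset=9 data="xI" -> buffer=qkSGEgwjaxITivRsQ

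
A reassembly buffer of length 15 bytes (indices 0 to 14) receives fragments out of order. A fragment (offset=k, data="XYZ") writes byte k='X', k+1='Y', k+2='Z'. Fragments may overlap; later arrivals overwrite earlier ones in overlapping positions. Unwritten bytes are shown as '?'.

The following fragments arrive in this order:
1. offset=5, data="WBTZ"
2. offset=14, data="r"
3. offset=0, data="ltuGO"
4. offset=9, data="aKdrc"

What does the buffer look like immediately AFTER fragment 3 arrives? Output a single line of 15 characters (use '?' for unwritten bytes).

Answer: ltuGOWBTZ?????r

Derivation:
Fragment 1: offset=5 data="WBTZ" -> buffer=?????WBTZ??????
Fragment 2: offset=14 data="r" -> buffer=?????WBTZ?????r
Fragment 3: offset=0 data="ltuGO" -> buffer=ltuGOWBTZ?????r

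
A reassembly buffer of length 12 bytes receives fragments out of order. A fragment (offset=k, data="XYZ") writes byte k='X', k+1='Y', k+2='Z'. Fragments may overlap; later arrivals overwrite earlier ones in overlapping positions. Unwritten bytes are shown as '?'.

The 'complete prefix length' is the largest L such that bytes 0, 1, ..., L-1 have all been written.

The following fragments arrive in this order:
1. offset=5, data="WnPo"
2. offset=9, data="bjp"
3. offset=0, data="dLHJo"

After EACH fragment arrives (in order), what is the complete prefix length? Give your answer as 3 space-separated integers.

Answer: 0 0 12

Derivation:
Fragment 1: offset=5 data="WnPo" -> buffer=?????WnPo??? -> prefix_len=0
Fragment 2: offset=9 data="bjp" -> buffer=?????WnPobjp -> prefix_len=0
Fragment 3: offset=0 data="dLHJo" -> buffer=dLHJoWnPobjp -> prefix_len=12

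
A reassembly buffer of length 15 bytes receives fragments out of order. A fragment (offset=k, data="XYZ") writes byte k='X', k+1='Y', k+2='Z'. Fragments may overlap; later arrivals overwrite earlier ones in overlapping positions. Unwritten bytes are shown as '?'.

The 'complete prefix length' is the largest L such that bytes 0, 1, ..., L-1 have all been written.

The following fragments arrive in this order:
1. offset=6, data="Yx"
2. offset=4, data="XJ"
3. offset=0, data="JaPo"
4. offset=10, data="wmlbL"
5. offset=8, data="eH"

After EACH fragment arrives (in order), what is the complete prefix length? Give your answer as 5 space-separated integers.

Answer: 0 0 8 8 15

Derivation:
Fragment 1: offset=6 data="Yx" -> buffer=??????Yx??????? -> prefix_len=0
Fragment 2: offset=4 data="XJ" -> buffer=????XJYx??????? -> prefix_len=0
Fragment 3: offset=0 data="JaPo" -> buffer=JaPoXJYx??????? -> prefix_len=8
Fragment 4: offset=10 data="wmlbL" -> buffer=JaPoXJYx??wmlbL -> prefix_len=8
Fragment 5: offset=8 data="eH" -> buffer=JaPoXJYxeHwmlbL -> prefix_len=15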